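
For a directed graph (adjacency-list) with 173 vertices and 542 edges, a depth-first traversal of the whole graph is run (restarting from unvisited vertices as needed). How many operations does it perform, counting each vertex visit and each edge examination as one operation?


A full DFS traversal visits each vertex once and examines each edge once.
V = 173
E = 542
Sum = 173 + 542 = 715


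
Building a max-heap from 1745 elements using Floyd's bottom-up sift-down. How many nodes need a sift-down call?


In a heap of 1745 elements (0-indexed array):
  Last element index: 1744
  Parent of last element: floor((1744 - 1) / 2) = 871
  Internal nodes: indices 0 to 871
  Count = floor(1745/2) = 872


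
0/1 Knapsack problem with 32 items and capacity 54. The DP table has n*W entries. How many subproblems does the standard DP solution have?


The DP table is indexed by (item, capacity).
Rows: 32 items
Columns: 54 capacity values (1 to W)
Total subproblems = 32 * 54 = 1728


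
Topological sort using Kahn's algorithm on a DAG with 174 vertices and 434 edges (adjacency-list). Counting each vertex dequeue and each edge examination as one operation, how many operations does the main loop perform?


Kahn's algorithm:
  1. Compute in-degrees: O(V + E)
  2. Process queue: each vertex dequeued once (O(V))
     each edge examined once (O(E))
Total = V + E = 174 + 434 = 608


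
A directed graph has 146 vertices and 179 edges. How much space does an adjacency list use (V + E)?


Adjacency list: one list head per vertex + one entry per edge
Vertex heads: 146
Edge entries: 179
Total = 146 + 179 = 325


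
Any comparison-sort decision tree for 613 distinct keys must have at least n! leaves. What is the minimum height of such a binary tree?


A binary decision tree of height h has at most 2^h leaves and needs at least n! of them, so h >= ceil(log2(n!)).
613! is far too large to multiply out, so use Stirling's series:
  ln(n!) ~ n ln n - n + (1/2) ln(2 pi n) + 1/(12n)  (error below 1/(360 n^3), negligible here)
  ln(613) = 6.4183649
  n ln n = 613 * 6.4183649 = 3934.4577
  (1/2) ln(2 pi * 613) = (1/2) ln(3851.5926) = 4.1281
  1/(12*613) = 0.0001
  ln(613!) ~ 3934.4577 - 613 + 4.1281 + 0.0001 = 3325.5859
Convert to base 2: log2(613!) = 3325.5859 / ln 2 = 3325.5859 / 0.69314718 = 4797.8063
ceil(4797.8063) = 4798


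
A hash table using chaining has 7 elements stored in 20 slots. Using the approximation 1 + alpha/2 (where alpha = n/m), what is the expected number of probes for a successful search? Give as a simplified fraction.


Load factor alpha = n/m = 7/20
Expected probes = 1 + alpha/2 = 1 + 7/(2*20)
= 1 + 7/40
= 40/40 + 7/40
= 47/40


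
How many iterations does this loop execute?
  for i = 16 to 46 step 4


The loop variable i takes values starting at 16 and increments by 4 each iteration.
Sequence: i = 16, 20, 24, 28, 32, 36, 40, 44
The upper bound 46 is inclusive, so the count is floor((last - first) / step) + 1:
floor((46 - 16) / 4) + 1 = floor(30/4) + 1 = 7 + 1 = 8


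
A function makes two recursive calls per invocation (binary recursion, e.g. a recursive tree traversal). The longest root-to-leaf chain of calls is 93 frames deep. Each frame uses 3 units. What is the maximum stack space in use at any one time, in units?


Binary recursion: the two calls run one after the other, so only one root-to-leaf chain of frames is on the stack at a time.
Maximum depth (longest chain) = 93 frames
Each frame = 3 units
Max stack space = 93 * 3 = 279


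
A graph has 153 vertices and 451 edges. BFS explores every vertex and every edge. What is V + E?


A full BFS traversal dequeues each vertex once and examines each edge once.
Vertex visits: 153
Edge visits: 451
V + E = 153 + 451 = 604


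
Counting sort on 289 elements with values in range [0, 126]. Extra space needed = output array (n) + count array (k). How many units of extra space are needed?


Output array size: 289 (to store sorted result)
Count array size: 127 (one slot per possible value, range 0 to 126)
Total extra space = 289 + 127 = 416


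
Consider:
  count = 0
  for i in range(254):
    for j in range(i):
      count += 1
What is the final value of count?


For each i, the inner loop runs i times:
  i=0: inner runs 0 times
  i=1: inner runs 1 time
  i=2: inner runs 2 times
  i=3: inner runs 3 times
  i=4: inner runs 4 times
  i=5: inner runs 5 times
  i=6: inner runs 6 times
  i=7: inner runs 7 times
  ...
Total = 0 + 1 + 2 + ... + 253 = 254*(254-1)/2 = 32131


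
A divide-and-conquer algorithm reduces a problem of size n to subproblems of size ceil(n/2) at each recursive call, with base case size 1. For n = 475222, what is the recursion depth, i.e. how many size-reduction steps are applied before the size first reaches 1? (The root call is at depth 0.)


Each step divides the size by 2 (rounding up); after k steps the size is ceil(n/2^k), which equals 1 exactly when 2^k >= n.
So the depth is the smallest k with 2^k >= 475222, i.e. ceil(log_2(475222)).
2^18 = 262144 < 475222 <= 524288 = 2^19
Recursion depth = 19


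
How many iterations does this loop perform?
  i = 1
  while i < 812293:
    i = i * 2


The loop variable doubles each iteration:
i = 1 -> 2 -> 4 -> 8 -> 16 -> 32 -> 64 -> 128 -> 256 -> 512 -> 1024 -> 2048 -> 4096 -> 8192 -> 16384 -> 32768 -> 65536 -> 131072 -> 262144 -> 524288 -> 1048576 (stop, 1048576 >= 812293)
Number of doublings = ceil(log2(812293)) = 20


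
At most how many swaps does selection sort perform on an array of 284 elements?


Each of the 283 passes places one element in its final position.
Pass 1: swap minimum into position 0
Pass 2: swap minimum of remaining into position 1
...
Pass 283: last two elements, one swap
Maximum swaps = 284 - 1 = 283


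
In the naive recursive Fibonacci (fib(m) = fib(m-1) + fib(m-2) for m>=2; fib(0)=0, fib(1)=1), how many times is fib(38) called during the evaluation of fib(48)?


Let N(m) = number of times fib(m) is called while evaluating fib(48).
N(48) = 1 (the initial call).
N(47) = 1 (only fib(48) calls it).
For 1 <= m <= 46: fib(m) is called by fib(m+1) and fib(m+2), so
  N(m) = N(m+1) + N(m+2).
fib(0) is called only by fib(2), so N(0) = N(2).
Walk down from m=48:
  N(48)=1, N(47)=1, N(46)=2, N(45)=3, N(44)=5, N(43)=8, N(42)=13, N(41)=21, N(40)=34, N(39)=55, N(38)=89
N(38) = 89


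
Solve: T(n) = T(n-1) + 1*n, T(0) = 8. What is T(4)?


Expanding the recurrence:
T(4) = T(3) + 1*4
       = T(2) + 1*3 + 1*4
       ...
       = T(0) + 1*(1 + 2 + ... + 4)
       = 8 + 1 * 4*5/2
       = 8 + 1 * 10
       = 8 + 10 = 18


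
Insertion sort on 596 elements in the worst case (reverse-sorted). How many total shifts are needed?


In the worst case (reverse-sorted), each element shifts past all previous:
  Element 1: 1 shifts
  Element 2: 2 shifts
  Element 3: 3 shifts
  Element 4: 4 shifts
  Element 5: 5 shifts
  ...
  Element 595: 595 shifts
Total = 1 + 2 + ... + 595
= 596*(596-1)/2 = 177310


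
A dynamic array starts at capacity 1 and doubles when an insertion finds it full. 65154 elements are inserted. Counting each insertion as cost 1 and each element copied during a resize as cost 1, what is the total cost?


n = 65154
Insertion costs: 65154
Resizes copy 1, 2, 4, ... up to the largest power of 2 that is <= n-1 = 65153, i.e. 32768.
Copy costs = 1 + 2 + 4 + 8 + 16 + 32 + 64 + 128 + 256 + 512 + 1024 + 2048 + 4096 + 8192 + 16384 + 32768 = 65535
Total = 65154 + 65535 = 130689


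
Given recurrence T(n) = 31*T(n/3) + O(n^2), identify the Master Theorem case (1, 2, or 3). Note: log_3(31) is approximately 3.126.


Master Theorem parameters: a=31, b=3, c=2
log_b(a) = 3.126
Compare b^c with a: 3^2 = 9 < 31, so c < log_b(a).
Comparing c=2 vs log_b(a)=3.126:
2 < 3.126 => Case 1
Result: T(n) = O(n^(log_3 31)) ~ O(n^3.126)
Master Theorem case = 1


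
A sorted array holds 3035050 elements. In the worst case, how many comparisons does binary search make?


Halving sequence: 3035050 -> 1517525 -> 758762 -> 379381 -> 189690 -> 94845 -> 47422 -> 23711 -> 11855 -> 5927 -> 2963 -> 1481 -> 740 -> 370 -> 185 -> 92 -> 46 -> 23 -> 11 -> 5 -> 2 -> 1
Number of halvings = 21
Max comparisons = 21 + 1 = 22


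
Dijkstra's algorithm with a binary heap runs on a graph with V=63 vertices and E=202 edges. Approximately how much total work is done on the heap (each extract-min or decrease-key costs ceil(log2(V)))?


Dijkstra with a binary heap: each vertex is extracted once, each edge may relax once.
Each heap operation costs O(log V).
V + E = 63 + 202 = 265
ceil(log2(63)) = 6 (since 2^5 = 32 < 63 <= 64 = 2^6)
Total heap work = (V+E) * ceil(log2(V)) = 265 * 6 = 1590


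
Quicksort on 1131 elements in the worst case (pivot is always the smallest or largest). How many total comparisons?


In the worst case, each partition step picks the worst pivot:
  Partition 1: 1130 comparisons (n-1 elements to compare)
  Partition 2: 1129 comparisons
  Partition 3: 1128 comparisons
  Partition 4: 1127 comparisons
  Partition 5: 1126 comparisons
  ...
  Last partition: 0 comparisons
Total = (n-1) + (n-2) + ... + 1 + 0 = n*(n-1)/2
= 1131*1130/2 = 639015


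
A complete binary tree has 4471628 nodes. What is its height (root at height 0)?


In a complete binary tree, level k holds nodes 2^k .. 2^(k+1)-1 (1-indexed).
Height = floor(log2(n)) = floor(log2(4471628)) = 22
Check: 2^22 = 4194304 <= 4471628 < 8388608 = 2^23


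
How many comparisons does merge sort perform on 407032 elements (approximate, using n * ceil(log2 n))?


Recursion depth: ceil(log2(407032)) = 19
Each recursion level merges n = 407032 elements
Total = 407032 * 19 = 7733608


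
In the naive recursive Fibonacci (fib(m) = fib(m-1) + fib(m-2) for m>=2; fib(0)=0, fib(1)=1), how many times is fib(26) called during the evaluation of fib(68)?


Let N(m) = number of times fib(m) is called while evaluating fib(68).
N(68) = 1 (the initial call).
N(67) = 1 (only fib(68) calls it).
For 1 <= m <= 66: fib(m) is called by fib(m+1) and fib(m+2), so
  N(m) = N(m+1) + N(m+2).
fib(0) is called only by fib(2), so N(0) = N(2).
Walk down from m=68:
  N(68)=1, N(67)=1, N(66)=2, N(65)=3, N(64)=5, N(63)=8, N(62)=13, N(61)=21, N(60)=34, N(59)=55, N(58)=89, N(57)=144, N(56)=233, N(55)=377, N(54)=610, N(53)=987, N(52)=1597, N(51)=2584, N(50)=4181, N(49)=6765, N(48)=10946, N(47)=17711, N(46)=28657, N(45)=46368, N(44)=75025, N(43)=121393, N(42)=196418, N(41)=317811, N(40)=514229, N(39)=832040, N(38)=1346269, N(37)=2178309, N(36)=3524578, N(35)=5702887, N(34)=9227465, N(33)=14930352, N(32)=24157817, N(31)=39088169, N(30)=63245986, N(29)=102334155, N(28)=165580141, N(27)=267914296, N(26)=433494437
N(26) = 433494437


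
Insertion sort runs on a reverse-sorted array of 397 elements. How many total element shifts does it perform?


Sum of shifts = 1 + 2 + 3 + ... + 396
= 397 * 396 / 2
= 157212 / 2
= 78606


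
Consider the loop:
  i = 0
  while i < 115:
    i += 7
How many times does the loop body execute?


Starting at i = 0, each iteration adds 7.
Iterations until i >= 115:
  Iteration 1: i = 0 -> i = 7
  Iteration 2: i = 7 -> i = 14
  Iteration 3: i = 14 -> i = 21
  Iteration 4: i = 21 -> i = 28
  Iteration 5: i = 28 -> i = 35
  Iteration 6: i = 35 -> i = 42
  Iteration 7: i = 42 -> i = 49
  Iteration 8: i = 49 -> i = 56
  ... continuing ...
Total iterations = ceil(115/7) = 17


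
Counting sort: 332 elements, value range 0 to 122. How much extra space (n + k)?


n = 332 (output array)
k = 123 (count array for 123 distinct values)
Extra space = 332 + 123 = 455


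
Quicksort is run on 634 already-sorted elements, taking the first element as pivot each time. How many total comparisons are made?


Sum of comparisons per partition:
633 + 632 + ... + 1 + 0
= 634 * (634 - 1) / 2
= 634 * 633 / 2
= 200661


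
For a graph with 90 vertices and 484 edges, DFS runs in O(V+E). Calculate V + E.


A full DFS traversal visits each vertex once and examines each edge once.
V = 90
E = 484
Sum = 90 + 484 = 574


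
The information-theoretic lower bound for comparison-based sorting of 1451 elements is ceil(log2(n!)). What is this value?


A binary decision tree of height h has at most 2^h leaves and needs at least n! of them, so h >= ceil(log2(n!)).
1451! is far too large to multiply out, so use Stirling's series:
  ln(n!) ~ n ln n - n + (1/2) ln(2 pi n) + 1/(12n)  (error below 1/(360 n^3), negligible here)
  ln(1451) = 7.2800083
  n ln n = 1451 * 7.2800083 = 10563.2920
  (1/2) ln(2 pi * 1451) = (1/2) ln(9116.9019) = 4.5589
  1/(12*1451) = 0.0001
  ln(1451!) ~ 10563.2920 - 1451 + 4.5589 + 0.0001 = 9116.8510
Convert to base 2: log2(1451!) = 9116.8510 / ln 2 = 9116.8510 / 0.69314718 = 13152.8357
ceil(13152.8357) = 13153


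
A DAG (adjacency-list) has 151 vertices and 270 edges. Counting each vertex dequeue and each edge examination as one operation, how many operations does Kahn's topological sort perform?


V = 151 (vertex processing)
E = 270 (edge processing)
V + E = 151 + 270 = 421


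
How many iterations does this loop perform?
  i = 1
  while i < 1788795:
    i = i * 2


The loop variable doubles each iteration:
i = 1 -> 2 -> 4 -> 8 -> 16 -> 32 -> 64 -> 128 -> 256 -> 512 -> 1024 -> 2048 -> 4096 -> 8192 -> 16384 -> 32768 -> 65536 -> 131072 -> 262144 -> 524288 -> 1048576 -> 2097152 (stop, 2097152 >= 1788795)
Number of doublings = ceil(log2(1788795)) = 21


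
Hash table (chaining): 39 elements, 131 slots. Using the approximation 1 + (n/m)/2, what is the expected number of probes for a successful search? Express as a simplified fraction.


Computing expected probes:
alpha = 39/131
= 1 + alpha/2
= 1 + 39/(2*131)
= (2*131 + 39) / (2*131)
= 301/262


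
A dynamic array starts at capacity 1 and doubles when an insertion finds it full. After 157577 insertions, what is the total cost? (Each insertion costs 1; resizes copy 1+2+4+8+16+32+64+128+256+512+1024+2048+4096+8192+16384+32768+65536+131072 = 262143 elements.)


Insertion cost: 157577 (one per element)
Resizes occur just before inserting elements 2, 3, 5, 9, ...
Elements copied at each resize: 1 + 2 + 4 + 8 + 16 + 32 + 64 + 128 + 256 + 512 + 1024 + 2048 + 4096 + 8192 + 16384 + 32768 + 65536 + 131072
Sum of copies = 262143 (geometric series: 2^k - 1)
Total = 157577 + 262143 = 419720


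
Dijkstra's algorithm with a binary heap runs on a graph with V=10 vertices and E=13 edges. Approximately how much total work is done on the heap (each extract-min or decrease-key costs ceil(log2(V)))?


Dijkstra with a binary heap: each vertex is extracted once, each edge may relax once.
Each heap operation costs O(log V).
V + E = 10 + 13 = 23
ceil(log2(10)) = 4 (since 2^3 = 8 < 10 <= 16 = 2^4)
Total heap work = (V+E) * ceil(log2(V)) = 23 * 4 = 92


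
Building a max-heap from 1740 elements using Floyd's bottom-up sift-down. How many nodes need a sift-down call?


In a heap of 1740 elements (0-indexed array):
  Last element index: 1739
  Parent of last element: floor((1739 - 1) / 2) = 869
  Internal nodes: indices 0 to 869
  Count = floor(1740/2) = 870


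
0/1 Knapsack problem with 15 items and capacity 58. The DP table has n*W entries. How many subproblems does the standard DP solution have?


The DP table is indexed by (item, capacity).
Rows: 15 items
Columns: 58 capacity values (1 to W)
Total subproblems = 15 * 58 = 870


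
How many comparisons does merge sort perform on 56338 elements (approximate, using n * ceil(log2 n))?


Recursion depth: ceil(log2(56338)) = 16
Each recursion level merges n = 56338 elements
Total = 56338 * 16 = 901408


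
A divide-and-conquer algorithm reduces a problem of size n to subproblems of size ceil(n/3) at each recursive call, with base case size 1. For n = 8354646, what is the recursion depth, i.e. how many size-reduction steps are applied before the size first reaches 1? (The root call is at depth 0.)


Each step divides the size by 3 (rounding up); after k steps the size is ceil(n/3^k), which equals 1 exactly when 3^k >= n.
So the depth is the smallest k with 3^k >= 8354646, i.e. ceil(log_3(8354646)).
3^14 = 4782969 < 8354646 <= 14348907 = 3^15
Recursion depth = 15


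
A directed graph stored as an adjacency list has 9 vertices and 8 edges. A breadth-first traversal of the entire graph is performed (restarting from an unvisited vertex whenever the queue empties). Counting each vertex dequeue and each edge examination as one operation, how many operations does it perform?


A full BFS traversal dequeues each vertex once and examines each edge once.
Vertex visits: 9
Edge visits: 8
V + E = 9 + 8 = 17


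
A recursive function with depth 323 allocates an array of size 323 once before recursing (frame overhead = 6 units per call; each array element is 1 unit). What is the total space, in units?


Array allocation: 323 units (allocated once)
Stack frames: 323 deep * 6 per frame = 1938 units
Total = 323 + 1938 = 2261


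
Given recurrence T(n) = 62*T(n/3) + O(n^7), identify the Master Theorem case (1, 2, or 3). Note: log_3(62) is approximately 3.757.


Master Theorem parameters: a=62, b=3, c=7
log_b(a) = 3.757
Compare b^c with a: 3^7 = 2187 > 62, so c > log_b(a).
Comparing c=7 vs log_b(a)=3.757:
7 > 3.757 => Case 3
Result: T(n) = O(n^7)
Master Theorem case = 3


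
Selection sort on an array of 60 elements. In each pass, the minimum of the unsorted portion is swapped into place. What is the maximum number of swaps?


Selection sort performs one swap per pass:
  Pass 1: find min in positions 0 to 59, swap with position 0
  Pass 2: find min in positions 1 to 59, swap with position 1
  Pass 3: find min in positions 2 to 59, swap with position 2
  Pass 4: find min in positions 3 to 59, swap with position 3
  Pass 5: find min in positions 4 to 59, swap with position 4
  ... (54 more passes)
Total passes (and swaps) = n - 1 = 60 - 1 = 59


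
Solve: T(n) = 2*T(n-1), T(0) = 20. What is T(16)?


Unrolling:
T(16) = 2*T(15) = 2^2*T(14) = ... = 2^16*T(0)
= 2^16 * 20
= 65536 * 20 = 1310720


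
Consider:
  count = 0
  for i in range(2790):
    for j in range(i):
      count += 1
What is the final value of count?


For each i, the inner loop runs i times:
  i=0: inner runs 0 times
  i=1: inner runs 1 time
  i=2: inner runs 2 times
  i=3: inner runs 3 times
  i=4: inner runs 4 times
  i=5: inner runs 5 times
  i=6: inner runs 6 times
  i=7: inner runs 7 times
  ...
Total = 0 + 1 + 2 + ... + 2789 = 2790*(2790-1)/2 = 3890655


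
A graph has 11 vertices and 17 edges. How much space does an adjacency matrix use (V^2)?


Adjacency matrix: V x V grid of entries
Space = V^2 = 11^2 = 11 * 11 = 121


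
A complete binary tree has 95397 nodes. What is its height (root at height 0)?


In a complete binary tree, level k holds nodes 2^k .. 2^(k+1)-1 (1-indexed).
Height = floor(log2(n)) = floor(log2(95397)) = 16
Check: 2^16 = 65536 <= 95397 < 131072 = 2^17


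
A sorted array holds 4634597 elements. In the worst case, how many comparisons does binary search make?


Halving sequence: 4634597 -> 2317298 -> 1158649 -> 579324 -> 289662 -> 144831 -> 72415 -> 36207 -> 18103 -> 9051 -> 4525 -> 2262 -> 1131 -> 565 -> 282 -> 141 -> 70 -> 35 -> 17 -> 8 -> 4 -> 2 -> 1
Number of halvings = 22
Max comparisons = 22 + 1 = 23


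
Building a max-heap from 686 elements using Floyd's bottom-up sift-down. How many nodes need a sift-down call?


In a heap of 686 elements (0-indexed array):
  Last element index: 685
  Parent of last element: floor((685 - 1) / 2) = 342
  Internal nodes: indices 0 to 342
  Count = floor(686/2) = 343


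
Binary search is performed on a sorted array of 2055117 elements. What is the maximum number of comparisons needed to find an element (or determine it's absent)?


Binary search halves the search space each comparison:
  Step 1: search space = 2055117 -> 1027558
  Step 2: search space = 1027558 -> 513779
  Step 3: search space = 513779 -> 256889
  Step 4: search space = 256889 -> 128444
  Step 5: search space = 128444 -> 64222
  Step 6: search space = 64222 -> 32111
  Step 7: search space = 32111 -> 16055
  Step 8: search space = 16055 -> 8027
  Step 9: search space = 8027 -> 4013
  Step 10: search space = 4013 -> 2006
  Step 11: search space = 2006 -> 1003
  Step 12: search space = 1003 -> 501
  Step 13: search space = 501 -> 250
  Step 14: search space = 250 -> 125
  Step 15: search space = 125 -> 62
  Step 16: search space = 62 -> 31
  Step 17: search space = 31 -> 15
  Step 18: search space = 15 -> 7
  Step 19: search space = 7 -> 3
  Step 20: search space = 3 -> 1
  Step 21: search space = 1 (final check)
Maximum comparisons = floor(log2(2055117)) + 1 = 20 + 1 = 21


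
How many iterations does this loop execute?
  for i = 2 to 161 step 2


The loop variable i takes values starting at 2 and increments by 2 each iteration.
Sequence: i = 2, 4, 6, 8, 10, 12, 14, 16, 18, ...
The upper bound 161 is inclusive, so the count is floor((last - first) / step) + 1:
floor((161 - 2) / 2) + 1 = floor(159/2) + 1 = 79 + 1 = 80


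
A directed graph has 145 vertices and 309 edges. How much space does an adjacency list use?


Adjacency list: one list head per vertex + one entry per edge
Vertex heads: 145
Edge entries: 309
Total = 145 + 309 = 454


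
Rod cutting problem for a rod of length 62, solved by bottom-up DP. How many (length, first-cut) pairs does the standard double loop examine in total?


For each subproblem length i = 1..62, the inner loop considers i possible first cuts.
Total = 1 + 2 + ... + 62
= 62*(62+1)/2
= 62*63/2 = 1953


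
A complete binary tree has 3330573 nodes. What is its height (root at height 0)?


In a complete binary tree, level k holds nodes 2^k .. 2^(k+1)-1 (1-indexed).
Height = floor(log2(n)) = floor(log2(3330573)) = 21
Check: 2^21 = 2097152 <= 3330573 < 4194304 = 2^22


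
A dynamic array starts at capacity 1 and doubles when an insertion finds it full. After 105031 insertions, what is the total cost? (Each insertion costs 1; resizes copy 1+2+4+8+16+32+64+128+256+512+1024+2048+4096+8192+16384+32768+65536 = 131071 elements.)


Insertion cost: 105031 (one per element)
Resizes occur just before inserting elements 2, 3, 5, 9, ...
Elements copied at each resize: 1 + 2 + 4 + 8 + 16 + 32 + 64 + 128 + 256 + 512 + 1024 + 2048 + 4096 + 8192 + 16384 + 32768 + 65536
Sum of copies = 131071 (geometric series: 2^k - 1)
Total = 105031 + 131071 = 236102


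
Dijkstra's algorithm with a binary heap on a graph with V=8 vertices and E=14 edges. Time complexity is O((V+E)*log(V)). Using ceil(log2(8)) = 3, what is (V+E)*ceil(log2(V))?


Dijkstra with a binary heap: each vertex is extracted once, each edge may relax once.
Each heap operation costs O(log V).
V + E = 8 + 14 = 22
ceil(log2(8)) = 3 (since 2^2 = 4 < 8 <= 8 = 2^3)
Total heap work = (V+E) * ceil(log2(V)) = 22 * 3 = 66


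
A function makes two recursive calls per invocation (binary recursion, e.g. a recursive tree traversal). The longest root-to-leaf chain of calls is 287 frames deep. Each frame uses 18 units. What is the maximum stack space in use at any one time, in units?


Binary recursion: the two calls run one after the other, so only one root-to-leaf chain of frames is on the stack at a time.
Maximum depth (longest chain) = 287 frames
Each frame = 18 units
Max stack space = 287 * 18 = 5166


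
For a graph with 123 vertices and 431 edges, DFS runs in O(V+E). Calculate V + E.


A full DFS traversal visits each vertex once and examines each edge once.
V = 123
E = 431
Sum = 123 + 431 = 554


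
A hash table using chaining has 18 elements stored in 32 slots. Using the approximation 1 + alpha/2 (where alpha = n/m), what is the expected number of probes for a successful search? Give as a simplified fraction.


Load factor alpha = n/m = 18/32
Expected probes = 1 + alpha/2 = 1 + 18/(2*32)
= 1 + 18/64
= 64/64 + 18/64
= 82/64
Simplify: 41/32


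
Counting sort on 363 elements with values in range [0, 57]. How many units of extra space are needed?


Output array size: 363 (to store sorted result)
Count array size: 58 (one slot per possible value, range 0 to 57)
Total extra space = 363 + 58 = 421


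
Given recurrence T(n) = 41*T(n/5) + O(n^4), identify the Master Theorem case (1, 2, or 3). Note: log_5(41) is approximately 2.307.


Master Theorem parameters: a=41, b=5, c=4
log_b(a) = 2.307
Compare b^c with a: 5^4 = 625 > 41, so c > log_b(a).
Comparing c=4 vs log_b(a)=2.307:
4 > 2.307 => Case 3
Result: T(n) = O(n^4)
Master Theorem case = 3


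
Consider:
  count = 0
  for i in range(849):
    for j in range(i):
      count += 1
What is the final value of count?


For each i, the inner loop runs i times:
  i=0: inner runs 0 times
  i=1: inner runs 1 time
  i=2: inner runs 2 times
  i=3: inner runs 3 times
  i=4: inner runs 4 times
  i=5: inner runs 5 times
  i=6: inner runs 6 times
  i=7: inner runs 7 times
  ...
Total = 0 + 1 + 2 + ... + 848 = 849*(849-1)/2 = 359976


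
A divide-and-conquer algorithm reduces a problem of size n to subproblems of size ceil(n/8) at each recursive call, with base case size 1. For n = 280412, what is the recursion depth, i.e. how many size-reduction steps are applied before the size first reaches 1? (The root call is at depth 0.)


Each step divides the size by 8 (rounding up); after k steps the size is ceil(n/8^k), which equals 1 exactly when 8^k >= n.
So the depth is the smallest k with 8^k >= 280412, i.e. ceil(log_8(280412)).
8^6 = 262144 < 280412 <= 2097152 = 8^7
Recursion depth = 7


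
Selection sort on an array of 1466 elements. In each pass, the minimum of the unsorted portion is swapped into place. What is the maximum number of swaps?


Selection sort performs one swap per pass:
  Pass 1: find min in positions 0 to 1465, swap with position 0
  Pass 2: find min in positions 1 to 1465, swap with position 1
  Pass 3: find min in positions 2 to 1465, swap with position 2
  Pass 4: find min in positions 3 to 1465, swap with position 3
  Pass 5: find min in positions 4 to 1465, swap with position 4
  ... (1460 more passes)
Total passes (and swaps) = n - 1 = 1466 - 1 = 1465


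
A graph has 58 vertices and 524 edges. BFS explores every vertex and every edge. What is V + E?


A full BFS traversal dequeues each vertex once and examines each edge once.
Vertex visits: 58
Edge visits: 524
V + E = 58 + 524 = 582


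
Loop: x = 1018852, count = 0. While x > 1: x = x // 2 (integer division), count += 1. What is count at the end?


The variable x halves each step:
x = 1018852 -> 509426 -> 254713 -> 127356 -> 63678 -> 31839 -> 15919 -> 7959 -> 3979 -> 1989 -> 994 -> 497 -> 248 -> 124 -> 62 -> 31 -> 15 -> 7 -> 3 -> 1
Number of halvings = floor(log2(1018852)) = 19


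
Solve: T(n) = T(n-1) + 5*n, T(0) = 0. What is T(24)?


Expanding the recurrence:
T(24) = T(23) + 5*24
       = T(22) + 5*23 + 5*24
       ...
       = T(0) + 5*(1 + 2 + ... + 24)
       = 0 + 5 * 24*25/2
       = 0 + 5 * 300
       = 0 + 1500 = 1500


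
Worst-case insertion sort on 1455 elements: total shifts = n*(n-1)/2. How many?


Sum of shifts = 1 + 2 + 3 + ... + 1454
= 1455 * 1454 / 2
= 2115570 / 2
= 1057785


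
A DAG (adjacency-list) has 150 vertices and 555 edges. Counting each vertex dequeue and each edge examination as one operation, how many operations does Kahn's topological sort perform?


V = 150 (vertex processing)
E = 555 (edge processing)
V + E = 150 + 555 = 705


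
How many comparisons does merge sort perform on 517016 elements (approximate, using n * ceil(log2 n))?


Recursion depth: ceil(log2(517016)) = 19
Each recursion level merges n = 517016 elements
Total = 517016 * 19 = 9823304


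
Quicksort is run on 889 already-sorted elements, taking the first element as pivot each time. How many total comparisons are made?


Sum of comparisons per partition:
888 + 887 + ... + 1 + 0
= 889 * (889 - 1) / 2
= 889 * 888 / 2
= 394716


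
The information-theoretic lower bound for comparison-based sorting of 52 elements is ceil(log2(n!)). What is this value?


A binary decision tree of height h has at most 2^h leaves and needs at least n! of them, so h >= ceil(log2(n!)).
52! is far too large to multiply out, so use Stirling's series:
  ln(n!) ~ n ln n - n + (1/2) ln(2 pi n) + 1/(12n)  (error below 1/(360 n^3), negligible here)
  ln(52) = 3.9512437
  n ln n = 52 * 3.9512437 = 205.4647
  (1/2) ln(2 pi * 52) = (1/2) ln(326.7256) = 2.8946
  1/(12*52) = 0.0016
  ln(52!) ~ 205.4647 - 52 + 2.8946 + 0.0016 = 156.3609
Convert to base 2: log2(52!) = 156.3609 / ln 2 = 156.3609 / 0.69314718 = 225.5811
ceil(225.5811) = 226


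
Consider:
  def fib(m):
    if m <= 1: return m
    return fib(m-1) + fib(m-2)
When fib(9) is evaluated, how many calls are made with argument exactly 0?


Let N(m) = number of times fib(m) is called while evaluating fib(9).
N(9) = 1 (the initial call).
N(8) = 1 (only fib(9) calls it).
For 1 <= m <= 7: fib(m) is called by fib(m+1) and fib(m+2), so
  N(m) = N(m+1) + N(m+2).
fib(0) is called only by fib(2), so N(0) = N(2).
Walk down from m=9:
  N(9)=1, N(8)=1, N(7)=2, N(6)=3, N(5)=5, N(4)=8, N(3)=13, N(2)=21, N(1)=34, N(0)=N(2)=21
N(0) = 21


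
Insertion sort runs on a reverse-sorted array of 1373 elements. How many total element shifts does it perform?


Sum of shifts = 1 + 2 + 3 + ... + 1372
= 1373 * 1372 / 2
= 1883756 / 2
= 941878


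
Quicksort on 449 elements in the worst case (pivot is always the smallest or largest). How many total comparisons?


In the worst case, each partition step picks the worst pivot:
  Partition 1: 448 comparisons (n-1 elements to compare)
  Partition 2: 447 comparisons
  Partition 3: 446 comparisons
  Partition 4: 445 comparisons
  Partition 5: 444 comparisons
  ...
  Last partition: 0 comparisons
Total = (n-1) + (n-2) + ... + 1 + 0 = n*(n-1)/2
= 449*448/2 = 100576


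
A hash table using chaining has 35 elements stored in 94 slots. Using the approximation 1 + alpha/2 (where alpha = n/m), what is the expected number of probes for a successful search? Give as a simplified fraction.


Load factor alpha = n/m = 35/94
Expected probes = 1 + alpha/2 = 1 + 35/(2*94)
= 1 + 35/188
= 188/188 + 35/188
= 223/188


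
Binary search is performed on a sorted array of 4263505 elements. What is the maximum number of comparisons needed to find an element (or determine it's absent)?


Binary search halves the search space each comparison:
  Step 1: search space = 4263505 -> 2131752
  Step 2: search space = 2131752 -> 1065876
  Step 3: search space = 1065876 -> 532938
  Step 4: search space = 532938 -> 266469
  Step 5: search space = 266469 -> 133234
  Step 6: search space = 133234 -> 66617
  Step 7: search space = 66617 -> 33308
  Step 8: search space = 33308 -> 16654
  Step 9: search space = 16654 -> 8327
  Step 10: search space = 8327 -> 4163
  Step 11: search space = 4163 -> 2081
  Step 12: search space = 2081 -> 1040
  Step 13: search space = 1040 -> 520
  Step 14: search space = 520 -> 260
  Step 15: search space = 260 -> 130
  Step 16: search space = 130 -> 65
  Step 17: search space = 65 -> 32
  Step 18: search space = 32 -> 16
  Step 19: search space = 16 -> 8
  Step 20: search space = 8 -> 4
  Step 21: search space = 4 -> 2
  Step 22: search space = 2 -> 1
  Step 23: search space = 1 (final check)
Maximum comparisons = floor(log2(4263505)) + 1 = 22 + 1 = 23


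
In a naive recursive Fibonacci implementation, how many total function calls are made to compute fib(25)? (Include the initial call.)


Let C(m) = total calls to evaluate fib(m). Then C(0)=C(1)=1, and
C(m) = 1 + C(m-1) + C(m-2) for m >= 2.
Build the table (each entry = 1 + previous two):
  C(0) = 1
  C(1) = 1
  C(2) = 1 + 1 + 1 = 3
  C(3) = 1 + 3 + 1 = 5
  C(4) = 1 + 5 + 3 = 9
  C(5) = 1 + 9 + 5 = 15
  C(6) = 1 + 15 + 9 = 25
  C(7) = 1 + 25 + 15 = 41
  C(8) = 1 + 41 + 25 = 67
  C(9) = 1 + 67 + 41 = 109
  C(10) = 1 + 109 + 67 = 177
  C(11) = 1 + 177 + 109 = 287
  C(12) = 1 + 287 + 177 = 465
  C(13) = 1 + 465 + 287 = 753
  C(14) = 1 + 753 + 465 = 1219
  C(15) = 1 + 1219 + 753 = 1973
  C(16) = 1 + 1973 + 1219 = 3193
  C(17) = 1 + 3193 + 1973 = 5167
  C(18) = 1 + 5167 + 3193 = 8361
  C(19) = 1 + 8361 + 5167 = 13529
  C(20) = 1 + 13529 + 8361 = 21891
  C(21) = 1 + 21891 + 13529 = 35421
  C(22) = 1 + 35421 + 21891 = 57313
  C(23) = 1 + 57313 + 35421 = 92735
  C(24) = 1 + 92735 + 57313 = 150049
  C(25) = 1 + 150049 + 92735 = 242785
Total calls for fib(25) = 242785


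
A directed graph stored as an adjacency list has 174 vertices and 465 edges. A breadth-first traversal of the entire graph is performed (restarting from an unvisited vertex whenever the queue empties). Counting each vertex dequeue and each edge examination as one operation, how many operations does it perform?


A full BFS traversal dequeues each vertex once and examines each edge once.
Vertex visits: 174
Edge visits: 465
V + E = 174 + 465 = 639


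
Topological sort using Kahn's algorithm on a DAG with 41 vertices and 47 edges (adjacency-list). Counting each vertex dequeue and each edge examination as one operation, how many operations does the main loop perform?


Kahn's algorithm:
  1. Compute in-degrees: O(V + E)
  2. Process queue: each vertex dequeued once (O(V))
     each edge examined once (O(E))
Total = V + E = 41 + 47 = 88


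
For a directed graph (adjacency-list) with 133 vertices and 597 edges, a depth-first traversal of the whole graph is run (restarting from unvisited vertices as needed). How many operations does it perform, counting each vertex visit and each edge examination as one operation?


A full DFS traversal visits each vertex once and examines each edge once.
V = 133
E = 597
Sum = 133 + 597 = 730


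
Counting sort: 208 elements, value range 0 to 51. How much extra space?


n = 208 (output array)
k = 52 (count array for 52 distinct values)
Extra space = 208 + 52 = 260


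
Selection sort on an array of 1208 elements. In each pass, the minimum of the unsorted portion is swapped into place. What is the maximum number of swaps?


Selection sort performs one swap per pass:
  Pass 1: find min in positions 0 to 1207, swap with position 0
  Pass 2: find min in positions 1 to 1207, swap with position 1
  Pass 3: find min in positions 2 to 1207, swap with position 2
  Pass 4: find min in positions 3 to 1207, swap with position 3
  Pass 5: find min in positions 4 to 1207, swap with position 4
  ... (1202 more passes)
Total passes (and swaps) = n - 1 = 1208 - 1 = 1207


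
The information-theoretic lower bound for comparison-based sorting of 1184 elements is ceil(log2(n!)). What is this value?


A binary decision tree of height h has at most 2^h leaves and needs at least n! of them, so h >= ceil(log2(n!)).
1184! is far too large to multiply out, so use Stirling's series:
  ln(n!) ~ n ln n - n + (1/2) ln(2 pi n) + 1/(12n)  (error below 1/(360 n^3), negligible here)
  ln(1184) = 7.0766538
  n ln n = 1184 * 7.0766538 = 8378.7581
  (1/2) ln(2 pi * 1184) = (1/2) ln(7439.2914) = 4.4573
  1/(12*1184) = 0.0001
  ln(1184!) ~ 8378.7581 - 1184 + 4.4573 + 0.0001 = 7199.2155
Convert to base 2: log2(1184!) = 7199.2155 / ln 2 = 7199.2155 / 0.69314718 = 10386.2725
ceil(10386.2725) = 10387


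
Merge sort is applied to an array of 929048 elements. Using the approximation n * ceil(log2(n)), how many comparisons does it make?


Merge sort divides the array into halves recursively.
Number of levels = ceil(log2(929048)) = 20
At each level, approximately n = 929048 comparisons are needed for merging.
Total comparisons ~ n * ceil(log2(n)) = 929048 * 20 = 18580960


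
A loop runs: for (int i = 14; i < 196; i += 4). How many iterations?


Loop starts at i = 14, increments by 4, stops when i >= 196.
Number of iterations = ceil((196 - 14) / 4)
= ceil(182 / 4)
= 46


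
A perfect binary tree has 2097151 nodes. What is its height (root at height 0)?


For a perfect binary tree of height h: n = 2^(h+1) - 1, so h = log2(n+1) - 1.
  n + 1 = 2097152 = 2^21
  log2(2097152) = 21
  height = 21 - 1 = 20


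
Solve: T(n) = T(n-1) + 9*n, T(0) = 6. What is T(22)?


Expanding the recurrence:
T(22) = T(21) + 9*22
       = T(20) + 9*21 + 9*22
       ...
       = T(0) + 9*(1 + 2 + ... + 22)
       = 6 + 9 * 22*23/2
       = 6 + 9 * 253
       = 6 + 2277 = 2283


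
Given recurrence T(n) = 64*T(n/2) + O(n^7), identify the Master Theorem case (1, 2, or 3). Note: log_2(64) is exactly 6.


Master Theorem parameters: a=64, b=2, c=7
log_b(a) = 6
Compare b^c with a: 2^7 = 128 > 64, so c > log_b(a).
Comparing c=7 vs log_b(a)=6:
7 > 6 => Case 3
Result: T(n) = O(n^7)
Master Theorem case = 3


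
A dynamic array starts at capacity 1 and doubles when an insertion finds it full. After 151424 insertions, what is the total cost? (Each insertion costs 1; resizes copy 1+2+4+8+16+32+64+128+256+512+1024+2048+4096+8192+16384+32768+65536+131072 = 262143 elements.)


Insertion cost: 151424 (one per element)
Resizes occur just before inserting elements 2, 3, 5, 9, ...
Elements copied at each resize: 1 + 2 + 4 + 8 + 16 + 32 + 64 + 128 + 256 + 512 + 1024 + 2048 + 4096 + 8192 + 16384 + 32768 + 65536 + 131072
Sum of copies = 262143 (geometric series: 2^k - 1)
Total = 151424 + 262143 = 413567


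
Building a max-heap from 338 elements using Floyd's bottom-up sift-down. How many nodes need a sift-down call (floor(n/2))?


In a heap of 338 elements (0-indexed array):
  Last element index: 337
  Parent of last element: floor((337 - 1) / 2) = 168
  Internal nodes: indices 0 to 168
  Count = floor(338/2) = 169


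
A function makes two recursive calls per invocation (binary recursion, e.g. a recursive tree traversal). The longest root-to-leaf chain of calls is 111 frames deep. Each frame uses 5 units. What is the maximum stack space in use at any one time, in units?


Binary recursion: the two calls run one after the other, so only one root-to-leaf chain of frames is on the stack at a time.
Maximum depth (longest chain) = 111 frames
Each frame = 5 units
Max stack space = 111 * 5 = 555


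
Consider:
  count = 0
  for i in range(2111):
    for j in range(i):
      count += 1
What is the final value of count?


For each i, the inner loop runs i times:
  i=0: inner runs 0 times
  i=1: inner runs 1 time
  i=2: inner runs 2 times
  i=3: inner runs 3 times
  i=4: inner runs 4 times
  i=5: inner runs 5 times
  i=6: inner runs 6 times
  i=7: inner runs 7 times
  ...
Total = 0 + 1 + 2 + ... + 2110 = 2111*(2111-1)/2 = 2227105


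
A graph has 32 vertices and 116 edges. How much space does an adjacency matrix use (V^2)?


Adjacency matrix: V x V grid of entries
Space = V^2 = 32^2 = 32 * 32 = 1024


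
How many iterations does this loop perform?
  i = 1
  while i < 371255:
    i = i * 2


The loop variable doubles each iteration:
i = 1 -> 2 -> 4 -> 8 -> 16 -> 32 -> 64 -> 128 -> 256 -> 512 -> 1024 -> 2048 -> 4096 -> 8192 -> 16384 -> 32768 -> 65536 -> 131072 -> 262144 -> 524288 (stop, 524288 >= 371255)
Number of doublings = ceil(log2(371255)) = 19


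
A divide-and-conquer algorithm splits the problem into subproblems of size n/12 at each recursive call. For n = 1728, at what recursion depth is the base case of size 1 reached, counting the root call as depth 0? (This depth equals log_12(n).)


At each depth, the problem size is divided by 12:
  Depth 0: problem size = 1728
  Depth 1: problem size = 144
  Depth 2: problem size = 12
  Depth 3: problem size = 1 (base case)
The base case is reached at depth log_12(1728) = 3 (the tree has 4 levels counting depth 0, but the depth asked for is 3).
Recursion depth = 3


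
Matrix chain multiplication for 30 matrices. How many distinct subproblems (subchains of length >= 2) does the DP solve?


Subproblems are indexed by (i, j) where i < j.
Number of such pairs = n*(n-1)/2
= 30 * 29 / 2
= 435


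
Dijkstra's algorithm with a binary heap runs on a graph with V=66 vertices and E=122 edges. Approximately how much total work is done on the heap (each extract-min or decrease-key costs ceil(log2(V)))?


Dijkstra with a binary heap: each vertex is extracted once, each edge may relax once.
Each heap operation costs O(log V).
V + E = 66 + 122 = 188
ceil(log2(66)) = 7 (since 2^6 = 64 < 66 <= 128 = 2^7)
Total heap work = (V+E) * ceil(log2(V)) = 188 * 7 = 1316
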